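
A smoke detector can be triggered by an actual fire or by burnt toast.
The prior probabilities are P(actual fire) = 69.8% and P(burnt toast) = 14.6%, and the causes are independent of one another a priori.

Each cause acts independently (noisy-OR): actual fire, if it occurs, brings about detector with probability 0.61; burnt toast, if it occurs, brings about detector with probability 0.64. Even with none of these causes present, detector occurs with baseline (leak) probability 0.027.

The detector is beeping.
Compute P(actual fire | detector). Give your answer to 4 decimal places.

Under noisy-OR, P(detector | causes) = 1 − (1−0.027)·∏(1−qᵢ) over the active causes.
P(detector) = 0.027*0.302*0.854 + 0.64972*0.302*0.146 + 0.62053*0.698*0.854 + 0.863391*0.698*0.146 = 0.006964 + 0.028647 + 0.369893 + 0.087986 = 0.493490
Of this, 0.457879 comes from 0.369893 + 0.087986 (the actual fire=true cases).
P(actual fire | detector) = 0.457879 / 0.493490 ≈ 0.9278

P(actual fire | detector) ≈ 0.9278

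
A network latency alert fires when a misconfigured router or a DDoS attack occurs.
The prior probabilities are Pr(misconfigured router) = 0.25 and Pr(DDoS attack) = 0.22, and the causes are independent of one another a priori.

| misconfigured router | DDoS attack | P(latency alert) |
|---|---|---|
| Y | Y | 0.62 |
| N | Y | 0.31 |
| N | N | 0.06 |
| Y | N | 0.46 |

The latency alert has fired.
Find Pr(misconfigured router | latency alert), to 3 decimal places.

Pr(misconfigured router | latency alert) ≈ 0.589

Weight on misconfigured router=true, given the evidence: 0.089700 + 0.034100 = 0.123800
The normalizing constant is 0.06·0.75·0.78 + 0.31·0.75·0.22 + 0.46·0.25·0.78 + 0.62·0.25·0.22 = 0.210050
Posterior = 0.123800 / 0.210050 ≈ 0.589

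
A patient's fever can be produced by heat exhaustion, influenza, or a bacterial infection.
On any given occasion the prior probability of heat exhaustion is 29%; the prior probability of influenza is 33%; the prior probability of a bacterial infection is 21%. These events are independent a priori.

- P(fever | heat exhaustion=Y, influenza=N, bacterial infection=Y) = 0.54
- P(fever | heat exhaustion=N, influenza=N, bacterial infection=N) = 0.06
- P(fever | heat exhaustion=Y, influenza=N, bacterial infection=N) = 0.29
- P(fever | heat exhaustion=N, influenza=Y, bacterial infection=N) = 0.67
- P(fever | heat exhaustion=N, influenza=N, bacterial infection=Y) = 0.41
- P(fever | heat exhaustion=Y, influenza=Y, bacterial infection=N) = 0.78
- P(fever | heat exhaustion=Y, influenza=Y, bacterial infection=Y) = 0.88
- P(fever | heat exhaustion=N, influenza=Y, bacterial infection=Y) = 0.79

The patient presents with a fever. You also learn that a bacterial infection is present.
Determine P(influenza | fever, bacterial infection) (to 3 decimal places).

Weight on influenza=true, given the evidence: 0.185097 + 0.084216 = 0.269313
Denominator P(fever | bacterial infection): 0.41×0.71×0.67 + 0.79×0.71×0.33 + 0.54×0.29×0.67 + 0.88×0.29×0.33 = 0.569272
Posterior = 0.269313 / 0.569272 ≈ 0.473

P(influenza | fever, bacterial infection) ≈ 0.473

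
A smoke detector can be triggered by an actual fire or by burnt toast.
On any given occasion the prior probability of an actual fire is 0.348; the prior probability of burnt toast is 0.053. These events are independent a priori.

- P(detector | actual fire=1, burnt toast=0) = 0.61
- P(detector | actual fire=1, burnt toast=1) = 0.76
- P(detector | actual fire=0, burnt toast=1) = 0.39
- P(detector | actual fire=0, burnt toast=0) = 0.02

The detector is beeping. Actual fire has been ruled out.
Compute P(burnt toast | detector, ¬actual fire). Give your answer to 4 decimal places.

P(burnt toast | detector, ¬actual fire) ≈ 0.5218

Numerator (weight on configurations with burnt toast): 0.39·0.053 = 0.020670
Normalizer over all consistent configurations: 0.02·0.947 + 0.39·0.053 = 0.039610
Posterior = 0.020670 / 0.039610 ≈ 0.5218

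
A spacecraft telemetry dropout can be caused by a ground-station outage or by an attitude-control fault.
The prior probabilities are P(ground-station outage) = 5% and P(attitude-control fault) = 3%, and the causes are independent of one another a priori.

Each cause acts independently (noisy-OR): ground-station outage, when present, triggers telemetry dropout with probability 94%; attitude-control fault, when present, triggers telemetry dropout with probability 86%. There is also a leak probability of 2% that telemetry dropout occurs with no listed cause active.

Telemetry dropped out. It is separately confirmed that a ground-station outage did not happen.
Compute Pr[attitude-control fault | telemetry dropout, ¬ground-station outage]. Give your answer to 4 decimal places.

Pr[attitude-control fault | telemetry dropout, ¬ground-station outage] ≈ 0.5716

Under noisy-OR, P(telemetry dropout | causes) = 1 − (1−0.02)·∏(1−qᵢ) over the active causes.
Enumerate both values of attitude-control fault and weight by the priors:
  P(telemetry dropout | ¬ground-station outage) = 0.02*0.97 + 0.8628*0.03
        = 0.019400 + 0.025884 = 0.045284
The terms with attitude-control fault present sum to 0.025884, so
  P(attitude-control fault | telemetry dropout, ¬ground-station outage) = 0.025884 / 0.045284 ≈ 0.5716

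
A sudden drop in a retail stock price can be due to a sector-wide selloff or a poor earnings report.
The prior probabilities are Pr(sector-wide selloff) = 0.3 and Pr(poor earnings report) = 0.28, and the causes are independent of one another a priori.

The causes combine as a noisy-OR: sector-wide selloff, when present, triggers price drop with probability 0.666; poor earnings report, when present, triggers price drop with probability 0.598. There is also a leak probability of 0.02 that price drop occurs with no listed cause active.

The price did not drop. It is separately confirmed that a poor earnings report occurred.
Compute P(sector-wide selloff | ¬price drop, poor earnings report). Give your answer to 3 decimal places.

Under noisy-OR, P(price drop | causes) = 1 − (1−0.02)·∏(1−qᵢ) over the active causes.
P(¬price drop | poor earnings report) = 0.39396×0.7 + 0.131583×0.3 = 0.275772 + 0.039475 = 0.315247
Of this, 0.039475 comes from 0.131583×0.3 (the sector-wide selloff=true cases).
P(sector-wide selloff | ¬price drop, poor earnings report) = 0.039475 / 0.315247 ≈ 0.125

P(sector-wide selloff | ¬price drop, poor earnings report) ≈ 0.125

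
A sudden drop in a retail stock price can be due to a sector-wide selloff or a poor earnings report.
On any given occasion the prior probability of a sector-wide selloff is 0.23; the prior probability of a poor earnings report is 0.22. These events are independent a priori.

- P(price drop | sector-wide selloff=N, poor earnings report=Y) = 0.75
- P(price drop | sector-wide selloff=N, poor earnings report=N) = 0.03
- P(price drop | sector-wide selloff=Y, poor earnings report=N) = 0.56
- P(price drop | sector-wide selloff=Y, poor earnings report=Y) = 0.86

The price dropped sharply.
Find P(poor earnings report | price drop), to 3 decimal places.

P(poor earnings report | price drop) ≈ 0.590

P(price drop) = 0.03·0.77·0.78 + 0.75·0.77·0.22 + 0.56·0.23·0.78 + 0.86·0.23·0.22 = 0.018018 + 0.127050 + 0.100464 + 0.043516 = 0.289048
Restricting to configurations with poor earnings report present: 0.127050 + 0.043516 = 0.170566.
So P(poor earnings report | price drop) = 0.170566/0.289048 ≈ 0.590.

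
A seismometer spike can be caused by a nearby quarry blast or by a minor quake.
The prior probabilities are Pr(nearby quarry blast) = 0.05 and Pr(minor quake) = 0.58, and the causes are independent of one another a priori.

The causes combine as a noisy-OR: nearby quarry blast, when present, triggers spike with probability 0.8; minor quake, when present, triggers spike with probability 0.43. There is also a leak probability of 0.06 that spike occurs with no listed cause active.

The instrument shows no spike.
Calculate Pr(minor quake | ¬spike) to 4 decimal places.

Pr(minor quake | ¬spike) ≈ 0.4404

Under noisy-OR, P(spike | causes) = 1 − (1−0.06)·∏(1−qᵢ) over the active causes.
For the numerator, keep only minor quake=true terms: 0.295226 + 0.003108 = 0.298334
Normalizer over all consistent configurations: 0.94·0.95·0.42 + 0.5358·0.95·0.58 + 0.188·0.05·0.42 + 0.10716·0.05·0.58 = 0.677342
Posterior = 0.298334 / 0.677342 ≈ 0.4404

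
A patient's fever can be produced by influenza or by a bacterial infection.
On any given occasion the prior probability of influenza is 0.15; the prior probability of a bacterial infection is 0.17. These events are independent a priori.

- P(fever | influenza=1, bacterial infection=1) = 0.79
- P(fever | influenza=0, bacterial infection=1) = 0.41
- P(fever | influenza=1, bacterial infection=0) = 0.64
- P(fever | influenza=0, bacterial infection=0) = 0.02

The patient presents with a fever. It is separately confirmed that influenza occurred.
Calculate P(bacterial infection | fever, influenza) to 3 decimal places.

Enumerate both values of bacterial infection and weight by the priors:
  P(fever | influenza) = 0.64*0.83 + 0.79*0.17
        = 0.531200 + 0.134300 = 0.665500
Keeping only the bacterial infection-present terms gives 0.134300, so
  P(bacterial infection | fever, influenza) = 0.134300 / 0.665500 ≈ 0.202

P(bacterial infection | fever, influenza) ≈ 0.202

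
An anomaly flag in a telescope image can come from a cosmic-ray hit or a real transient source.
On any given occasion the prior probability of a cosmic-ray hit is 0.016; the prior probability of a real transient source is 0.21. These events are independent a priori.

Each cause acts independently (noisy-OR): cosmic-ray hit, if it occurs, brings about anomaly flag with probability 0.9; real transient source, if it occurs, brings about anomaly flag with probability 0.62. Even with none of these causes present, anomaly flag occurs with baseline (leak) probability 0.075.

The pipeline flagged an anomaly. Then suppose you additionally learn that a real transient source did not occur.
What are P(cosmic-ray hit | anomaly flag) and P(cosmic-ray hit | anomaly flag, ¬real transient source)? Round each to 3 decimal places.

P(cosmic-ray hit | anomaly flag) ≈ 0.071; P(cosmic-ray hit | anomaly flag, ¬real transient source) ≈ 0.164

Under noisy-OR, P(anomaly flag | causes) = 1 − (1−0.075)·∏(1−qᵢ) over the active causes.
Weight on cosmic-ray hit=true, given the evidence: 0.011471 + 0.003242 = 0.014713
Normalizer over all consistent configurations: 0.075×0.984×0.79 + 0.6485×0.984×0.21 + 0.9075×0.016×0.79 + 0.96485×0.016×0.21 = 0.207021
P(cosmic-ray hit | anomaly flag) = 0.014713/0.207021 ≈ 0.071

With the extra evidence:
Sum P(anomaly flag|·) weighted by the priors over both values of cosmic-ray hit:
  P(anomaly flag | ¬real transient source) = 0.075×0.984 + 0.9075×0.016
        = 0.073800 + 0.014520 = 0.088320
Configurations with cosmic-ray hit contribute 0.014520, so
  P(cosmic-ray hit | anomaly flag, ¬real transient source) = 0.014520 / 0.088320 ≈ 0.164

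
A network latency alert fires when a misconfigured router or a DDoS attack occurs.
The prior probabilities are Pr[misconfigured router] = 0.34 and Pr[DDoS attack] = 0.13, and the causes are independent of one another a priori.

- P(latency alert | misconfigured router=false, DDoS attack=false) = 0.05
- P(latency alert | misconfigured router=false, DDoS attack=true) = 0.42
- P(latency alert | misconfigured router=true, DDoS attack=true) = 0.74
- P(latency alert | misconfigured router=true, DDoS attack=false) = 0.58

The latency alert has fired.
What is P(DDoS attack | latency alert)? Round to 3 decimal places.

P(DDoS attack | latency alert) ≈ 0.256

P(latency alert) = 0.05×0.66×0.87 + 0.42×0.66×0.13 + 0.58×0.34×0.87 + 0.74×0.34×0.13 = 0.028710 + 0.036036 + 0.171564 + 0.032708 = 0.269018
Restricting to configurations with DDoS attack present: 0.036036 + 0.032708 = 0.068744.
So P(DDoS attack | latency alert) = 0.068744/0.269018 ≈ 0.256.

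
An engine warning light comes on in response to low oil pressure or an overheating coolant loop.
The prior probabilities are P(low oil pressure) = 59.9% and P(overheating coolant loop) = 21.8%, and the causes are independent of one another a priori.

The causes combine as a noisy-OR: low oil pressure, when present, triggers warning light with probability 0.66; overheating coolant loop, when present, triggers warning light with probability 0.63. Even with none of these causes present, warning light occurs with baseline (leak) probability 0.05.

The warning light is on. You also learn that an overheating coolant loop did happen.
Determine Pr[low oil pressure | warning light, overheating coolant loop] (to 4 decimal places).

Under noisy-OR, P(warning light | causes) = 1 − (1−0.05)·∏(1−qᵢ) over the active causes.
By total probability over both values of low oil pressure:
  P(warning light | overheating coolant loop) = 0.6485*0.401 + 0.88049*0.599
        = 0.260049 + 0.527414 = 0.787463
Keeping only the low oil pressure-present terms gives 0.527414, so
  P(low oil pressure | warning light, overheating coolant loop) = 0.527414 / 0.787463 ≈ 0.6698

Pr[low oil pressure | warning light, overheating coolant loop] ≈ 0.6698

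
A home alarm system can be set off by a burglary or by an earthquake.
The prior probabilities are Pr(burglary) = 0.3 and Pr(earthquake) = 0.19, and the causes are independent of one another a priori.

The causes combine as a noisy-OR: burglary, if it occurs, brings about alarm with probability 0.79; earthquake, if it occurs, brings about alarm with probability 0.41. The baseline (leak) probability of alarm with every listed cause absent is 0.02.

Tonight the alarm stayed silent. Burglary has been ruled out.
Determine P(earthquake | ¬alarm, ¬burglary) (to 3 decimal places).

Under noisy-OR, P(alarm | causes) = 1 − (1−0.02)·∏(1−qᵢ) over the active causes.
P(¬alarm | ¬burglary) = 0.98×0.81 + 0.5782×0.19 = 0.793800 + 0.109858 = 0.903658
Of this, 0.109858 comes from 0.5782×0.19 (the earthquake=true cases).
So P(earthquake | ¬alarm, ¬burglary) = 0.109858/0.903658 ≈ 0.122.

P(earthquake | ¬alarm, ¬burglary) ≈ 0.122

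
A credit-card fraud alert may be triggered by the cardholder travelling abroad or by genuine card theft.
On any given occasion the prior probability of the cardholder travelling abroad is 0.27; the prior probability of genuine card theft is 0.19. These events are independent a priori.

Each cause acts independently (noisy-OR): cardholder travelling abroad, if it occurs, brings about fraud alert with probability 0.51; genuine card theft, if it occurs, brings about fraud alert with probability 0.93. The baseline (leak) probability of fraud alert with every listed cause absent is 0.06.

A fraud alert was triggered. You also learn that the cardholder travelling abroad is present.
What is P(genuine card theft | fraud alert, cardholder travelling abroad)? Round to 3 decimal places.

P(genuine card theft | fraud alert, cardholder travelling abroad) ≈ 0.296

Under noisy-OR, P(fraud alert | causes) = 1 − (1−0.06)·∏(1−qᵢ) over the active causes.
For the numerator, keep only genuine card theft=true terms: 0.967758·0.19 = 0.183874
Denominator P(fraud alert | cardholder travelling abroad): 0.5394·0.81 + 0.967758·0.19 = 0.620788
P(genuine card theft | fraud alert, cardholder travelling abroad) = 0.183874/0.620788 ≈ 0.296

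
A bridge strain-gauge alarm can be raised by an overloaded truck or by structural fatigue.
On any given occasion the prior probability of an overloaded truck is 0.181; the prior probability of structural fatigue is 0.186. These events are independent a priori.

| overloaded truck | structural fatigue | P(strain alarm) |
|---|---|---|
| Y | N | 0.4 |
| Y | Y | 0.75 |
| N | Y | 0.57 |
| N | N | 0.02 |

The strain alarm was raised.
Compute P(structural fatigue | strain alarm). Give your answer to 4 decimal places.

P(structural fatigue | strain alarm) ≈ 0.6080

By total probability over the 4 (overloaded truck, structural fatigue) configurations:
  P(strain alarm) = 0.02*0.819*0.814 + 0.57*0.819*0.186 + 0.4*0.181*0.814 + 0.75*0.181*0.186
        = 0.013333 + 0.086830 + 0.058934 + 0.025249 = 0.184346
Keeping only the structural fatigue-present terms gives 0.112079, so
  P(structural fatigue | strain alarm) = 0.112079 / 0.184346 ≈ 0.6080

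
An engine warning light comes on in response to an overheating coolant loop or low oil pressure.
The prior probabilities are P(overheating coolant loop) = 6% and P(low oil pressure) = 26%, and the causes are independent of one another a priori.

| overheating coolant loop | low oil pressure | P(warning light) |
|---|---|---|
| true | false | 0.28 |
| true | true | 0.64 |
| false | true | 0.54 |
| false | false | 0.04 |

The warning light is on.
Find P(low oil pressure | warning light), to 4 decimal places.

P(low oil pressure | warning light) ≈ 0.7791

For the numerator, keep only low oil pressure=true terms: 0.131976 + 0.009984 = 0.141960
The normalizing constant is 0.04*0.94*0.74 + 0.54*0.94*0.26 + 0.28*0.06*0.74 + 0.64*0.06*0.26 = 0.182216
Posterior = 0.141960 / 0.182216 ≈ 0.7791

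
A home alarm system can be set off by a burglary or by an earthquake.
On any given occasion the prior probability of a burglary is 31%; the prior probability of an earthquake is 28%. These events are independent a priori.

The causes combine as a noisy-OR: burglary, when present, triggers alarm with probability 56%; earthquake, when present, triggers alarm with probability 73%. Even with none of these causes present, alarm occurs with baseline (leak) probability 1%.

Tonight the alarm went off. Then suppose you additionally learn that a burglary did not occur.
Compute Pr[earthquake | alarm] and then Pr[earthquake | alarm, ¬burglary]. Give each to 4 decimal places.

Pr[earthquake | alarm] ≈ 0.6249; Pr[earthquake | alarm, ¬burglary] ≈ 0.9661

Under noisy-OR, P(alarm | causes) = 1 − (1−0.01)·∏(1−qᵢ) over the active causes.
Weight on earthquake=true, given the evidence: 0.141558 + 0.076591 = 0.218149
Normalizer over all consistent configurations: 0.01*0.69*0.72 + 0.7327*0.69*0.28 + 0.5644*0.31*0.72 + 0.882388*0.31*0.28 = 0.349091
Posterior = 0.218149 / 0.349091 ≈ 0.6249

Now condition on the additional information:
Enumerate both values of earthquake and weight by the priors:
  P(alarm | ¬burglary) = 0.01·0.72 + 0.7327·0.28
        = 0.007200 + 0.205156 = 0.212356
Configurations with earthquake contribute 0.205156, so
  P(earthquake | alarm, ¬burglary) = 0.205156 / 0.212356 ≈ 0.9661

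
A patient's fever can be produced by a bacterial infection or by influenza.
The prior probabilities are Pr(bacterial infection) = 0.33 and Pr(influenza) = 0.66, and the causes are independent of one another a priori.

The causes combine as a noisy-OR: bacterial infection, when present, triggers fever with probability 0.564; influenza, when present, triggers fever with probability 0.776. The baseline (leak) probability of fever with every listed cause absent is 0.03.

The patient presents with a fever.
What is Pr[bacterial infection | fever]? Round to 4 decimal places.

Under noisy-OR, P(fever | causes) = 1 − (1−0.03)·∏(1−qᵢ) over the active causes.
P(fever) = 0.03×0.67×0.34 + 0.78272×0.67×0.66 + 0.57708×0.33×0.34 + 0.905266×0.33×0.66 = 0.006834 + 0.346119 + 0.064748 + 0.197167 = 0.614868
Restricting to configurations with bacterial infection present: 0.064748 + 0.197167 = 0.261915.
Hence the posterior is 0.261915/0.614868 ≈ 0.4260.

Pr[bacterial infection | fever] ≈ 0.4260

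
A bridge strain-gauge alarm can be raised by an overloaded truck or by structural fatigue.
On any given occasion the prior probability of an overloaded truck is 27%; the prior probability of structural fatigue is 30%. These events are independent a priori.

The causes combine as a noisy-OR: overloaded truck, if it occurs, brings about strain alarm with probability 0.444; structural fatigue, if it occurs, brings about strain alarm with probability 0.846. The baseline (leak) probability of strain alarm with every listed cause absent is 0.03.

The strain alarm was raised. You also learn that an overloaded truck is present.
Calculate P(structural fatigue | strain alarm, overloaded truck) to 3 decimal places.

Under noisy-OR, P(strain alarm | causes) = 1 − (1−0.03)·∏(1−qᵢ) over the active causes.
Enumerate both values of structural fatigue and weight by the priors:
  P(strain alarm | overloaded truck) = 0.46068*0.7 + 0.916945*0.3
        = 0.322476 + 0.275083 = 0.597559
Keeping only the structural fatigue-present terms gives 0.275083, so
  P(structural fatigue | strain alarm, overloaded truck) = 0.275083 / 0.597559 ≈ 0.460

P(structural fatigue | strain alarm, overloaded truck) ≈ 0.460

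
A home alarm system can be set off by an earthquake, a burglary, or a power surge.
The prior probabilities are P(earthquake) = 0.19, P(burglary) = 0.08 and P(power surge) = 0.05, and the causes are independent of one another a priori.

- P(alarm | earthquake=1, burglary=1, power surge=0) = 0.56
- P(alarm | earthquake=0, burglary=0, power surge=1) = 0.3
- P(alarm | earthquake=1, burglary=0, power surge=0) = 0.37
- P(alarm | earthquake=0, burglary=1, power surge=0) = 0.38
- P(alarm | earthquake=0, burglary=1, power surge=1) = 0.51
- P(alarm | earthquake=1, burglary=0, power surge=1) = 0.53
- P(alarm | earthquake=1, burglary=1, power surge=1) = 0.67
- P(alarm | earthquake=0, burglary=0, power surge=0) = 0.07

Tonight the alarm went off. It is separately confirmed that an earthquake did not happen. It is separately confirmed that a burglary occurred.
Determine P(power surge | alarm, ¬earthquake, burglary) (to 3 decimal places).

P(power surge | alarm, ¬earthquake, burglary) ≈ 0.066

P(alarm | ¬earthquake, burglary) = 0.38·0.95 + 0.51·0.05 = 0.361000 + 0.025500 = 0.386500
Of this, 0.025500 comes from 0.51·0.05 (the power surge=true cases).
P(power surge | alarm, ¬earthquake, burglary) = 0.025500 / 0.386500 ≈ 0.066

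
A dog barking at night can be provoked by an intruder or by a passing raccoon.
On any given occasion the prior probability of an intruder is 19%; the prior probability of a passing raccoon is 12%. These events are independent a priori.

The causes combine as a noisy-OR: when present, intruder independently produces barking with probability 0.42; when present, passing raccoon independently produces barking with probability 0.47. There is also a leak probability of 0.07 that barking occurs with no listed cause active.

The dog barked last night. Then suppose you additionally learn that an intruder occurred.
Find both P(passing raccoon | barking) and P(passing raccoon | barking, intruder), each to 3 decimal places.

Under noisy-OR, P(barking | causes) = 1 − (1−0.07)·∏(1−qᵢ) over the active causes.
By total probability over the 4 (intruder, passing raccoon) configurations:
  P(barking) = 0.07·0.81·0.88 + 0.5071·0.81·0.12 + 0.4606·0.19·0.88 + 0.714118·0.19·0.12
        = 0.049896 + 0.049290 + 0.077012 + 0.016282 = 0.192480
Keeping only the passing raccoon-present terms gives 0.065572, so
  P(passing raccoon | barking) = 0.065572 / 0.192480 ≈ 0.341

With the extra evidence:
P(barking | intruder) = 0.4606×0.88 + 0.714118×0.12 = 0.405328 + 0.085694 = 0.491022
Of this, 0.085694 comes from 0.714118×0.12 (the passing raccoon=true cases).
Hence the posterior is 0.085694/0.491022 ≈ 0.175.

P(passing raccoon | barking) ≈ 0.341; P(passing raccoon | barking, intruder) ≈ 0.175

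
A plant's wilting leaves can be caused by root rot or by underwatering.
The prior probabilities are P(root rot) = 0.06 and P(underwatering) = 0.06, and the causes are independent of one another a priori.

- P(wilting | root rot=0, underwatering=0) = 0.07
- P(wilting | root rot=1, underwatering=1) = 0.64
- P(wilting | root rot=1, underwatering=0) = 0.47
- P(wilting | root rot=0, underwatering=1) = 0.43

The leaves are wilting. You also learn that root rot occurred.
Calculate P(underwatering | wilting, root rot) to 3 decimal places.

P(wilting | root rot) = 0.47·0.94 + 0.64·0.06 = 0.441800 + 0.038400 = 0.480200
Restricting to configurations with underwatering present: 0.64·0.06 = 0.038400.
Hence the posterior is 0.038400/0.480200 ≈ 0.080.

P(underwatering | wilting, root rot) ≈ 0.080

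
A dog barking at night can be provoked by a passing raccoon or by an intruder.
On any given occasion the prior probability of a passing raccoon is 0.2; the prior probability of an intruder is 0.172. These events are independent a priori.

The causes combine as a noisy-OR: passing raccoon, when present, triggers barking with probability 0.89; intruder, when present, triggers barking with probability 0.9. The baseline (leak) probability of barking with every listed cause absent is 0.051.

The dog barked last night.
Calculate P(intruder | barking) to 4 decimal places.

Under noisy-OR, P(barking | causes) = 1 − (1−0.051)·∏(1−qᵢ) over the active causes.
Weight on intruder=true, given the evidence: 0.124542 + 0.034041 = 0.158583
The normalizing constant is 0.051*0.8*0.828 + 0.9051*0.8*0.172 + 0.89561*0.2*0.828 + 0.989561*0.2*0.172 = 0.340678
Posterior = 0.158583 / 0.340678 ≈ 0.4655

P(intruder | barking) ≈ 0.4655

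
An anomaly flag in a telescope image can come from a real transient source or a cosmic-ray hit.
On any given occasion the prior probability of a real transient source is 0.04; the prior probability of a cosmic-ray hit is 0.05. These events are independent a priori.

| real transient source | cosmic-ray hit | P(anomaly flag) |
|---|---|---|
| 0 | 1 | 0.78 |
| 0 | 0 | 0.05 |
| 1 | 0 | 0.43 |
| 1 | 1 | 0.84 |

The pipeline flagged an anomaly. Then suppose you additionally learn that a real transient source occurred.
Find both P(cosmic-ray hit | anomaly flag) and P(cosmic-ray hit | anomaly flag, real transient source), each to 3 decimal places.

P(cosmic-ray hit | anomaly flag) ≈ 0.387; P(cosmic-ray hit | anomaly flag, real transient source) ≈ 0.093

P(anomaly flag) = 0.05·0.96·0.95 + 0.78·0.96·0.05 + 0.43·0.04·0.95 + 0.84·0.04·0.05 = 0.045600 + 0.037440 + 0.016340 + 0.001680 = 0.101060
The cosmic-ray hit-present share is 0.037440 + 0.001680 = 0.039120.
P(cosmic-ray hit | anomaly flag) = 0.039120 / 0.101060 ≈ 0.387

Now condition on the additional information:
P(anomaly flag | real transient source) = 0.43×0.95 + 0.84×0.05 = 0.408500 + 0.042000 = 0.450500
Restricting to configurations with cosmic-ray hit present: 0.84×0.05 = 0.042000.
P(cosmic-ray hit | anomaly flag, real transient source) = 0.042000 / 0.450500 ≈ 0.093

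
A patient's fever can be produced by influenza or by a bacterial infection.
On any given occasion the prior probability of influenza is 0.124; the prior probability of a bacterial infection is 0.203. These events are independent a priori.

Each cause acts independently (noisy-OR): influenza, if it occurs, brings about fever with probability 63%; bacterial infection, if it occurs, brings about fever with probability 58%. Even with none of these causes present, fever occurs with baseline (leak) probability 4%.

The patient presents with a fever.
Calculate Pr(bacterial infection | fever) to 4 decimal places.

Pr(bacterial infection | fever) ≈ 0.5819

Under noisy-OR, P(fever | causes) = 1 − (1−0.04)·∏(1−qᵢ) over the active causes.
P(fever) = 0.04*0.876*0.797 + 0.5968*0.876*0.203 + 0.6448*0.124*0.797 + 0.850816*0.124*0.203 = 0.027927 + 0.106128 + 0.063724 + 0.021417 = 0.219196
The bacterial infection-present share is 0.106128 + 0.021417 = 0.127545.
Hence the posterior is 0.127545/0.219196 ≈ 0.5819.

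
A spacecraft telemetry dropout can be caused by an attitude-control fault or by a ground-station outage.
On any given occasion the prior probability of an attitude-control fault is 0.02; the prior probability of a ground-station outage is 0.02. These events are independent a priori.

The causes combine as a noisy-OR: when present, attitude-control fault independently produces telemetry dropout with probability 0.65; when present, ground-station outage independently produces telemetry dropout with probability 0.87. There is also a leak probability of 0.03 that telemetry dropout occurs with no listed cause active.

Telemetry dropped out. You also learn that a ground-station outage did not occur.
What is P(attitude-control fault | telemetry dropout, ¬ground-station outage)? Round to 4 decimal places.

P(attitude-control fault | telemetry dropout, ¬ground-station outage) ≈ 0.3100

Under noisy-OR, P(telemetry dropout | causes) = 1 − (1−0.03)·∏(1−qᵢ) over the active causes.
P(telemetry dropout | ¬ground-station outage) = 0.03×0.98 + 0.6605×0.02 = 0.029400 + 0.013210 = 0.042610
Restricting to configurations with attitude-control fault present: 0.6605×0.02 = 0.013210.
P(attitude-control fault | telemetry dropout, ¬ground-station outage) = 0.013210 / 0.042610 ≈ 0.3100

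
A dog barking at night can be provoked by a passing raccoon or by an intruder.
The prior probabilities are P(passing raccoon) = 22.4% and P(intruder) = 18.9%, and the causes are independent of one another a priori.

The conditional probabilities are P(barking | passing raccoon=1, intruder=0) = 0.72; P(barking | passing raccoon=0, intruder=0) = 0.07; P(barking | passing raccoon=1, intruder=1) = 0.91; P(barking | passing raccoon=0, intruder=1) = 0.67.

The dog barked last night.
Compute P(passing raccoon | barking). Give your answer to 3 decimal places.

P(passing raccoon | barking) ≈ 0.543

By total probability over the 4 (passing raccoon, intruder) configurations:
  P(barking) = 0.07*0.776*0.811 + 0.67*0.776*0.189 + 0.72*0.224*0.811 + 0.91*0.224*0.189
        = 0.044054 + 0.098265 + 0.130798 + 0.038526 = 0.311643
The terms with passing raccoon present sum to 0.169324, so
  P(passing raccoon | barking) = 0.169324 / 0.311643 ≈ 0.543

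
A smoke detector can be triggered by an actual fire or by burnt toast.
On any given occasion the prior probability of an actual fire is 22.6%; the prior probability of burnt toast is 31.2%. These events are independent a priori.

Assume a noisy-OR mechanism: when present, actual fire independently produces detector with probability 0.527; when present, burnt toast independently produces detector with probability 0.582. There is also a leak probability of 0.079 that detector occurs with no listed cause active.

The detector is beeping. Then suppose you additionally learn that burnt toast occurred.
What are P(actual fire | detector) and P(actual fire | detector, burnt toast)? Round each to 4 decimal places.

P(actual fire | detector) ≈ 0.4328; P(actual fire | detector, burnt toast) ≈ 0.2797

Under noisy-OR, P(detector | causes) = 1 − (1−0.079)·∏(1−qᵢ) over the active causes.
Sum P(detector|·) weighted by the priors over the 4 (actual fire, burnt toast) configurations:
  P(detector) = 0.079·0.774·0.688 + 0.615022·0.774·0.312 + 0.564367·0.226·0.688 + 0.817905·0.226·0.312
        = 0.042068 + 0.148520 + 0.087752 + 0.057672 = 0.336012
Keeping only the actual fire-present terms gives 0.145424, so
  P(actual fire | detector) = 0.145424 / 0.336012 ≈ 0.4328

Now condition on the additional information:
Numerator (weight on configurations with actual fire): 0.817905·0.226 = 0.184847
Normalizer over all consistent configurations: 0.615022·0.774 + 0.817905·0.226 = 0.660874
Posterior = 0.184847 / 0.660874 ≈ 0.2797
This is intercausal reasoning (explaining away): once burnt toast accounts for the detector, actual fire becomes less likely.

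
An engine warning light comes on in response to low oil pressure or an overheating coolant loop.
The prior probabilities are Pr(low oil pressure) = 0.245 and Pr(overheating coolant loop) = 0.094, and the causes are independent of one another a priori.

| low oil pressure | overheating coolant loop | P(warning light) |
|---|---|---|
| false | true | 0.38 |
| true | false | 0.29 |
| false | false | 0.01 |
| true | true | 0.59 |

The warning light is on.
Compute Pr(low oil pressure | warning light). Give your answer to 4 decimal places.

Pr(low oil pressure | warning light) ≈ 0.6975

By total probability over the 4 (low oil pressure, overheating coolant loop) configurations:
  P(warning light) = 0.01*0.755*0.906 + 0.38*0.755*0.094 + 0.29*0.245*0.906 + 0.59*0.245*0.094
        = 0.006840 + 0.026969 + 0.064371 + 0.013588 = 0.111768
The terms with low oil pressure present sum to 0.077959, so
  P(low oil pressure | warning light) = 0.077959 / 0.111768 ≈ 0.6975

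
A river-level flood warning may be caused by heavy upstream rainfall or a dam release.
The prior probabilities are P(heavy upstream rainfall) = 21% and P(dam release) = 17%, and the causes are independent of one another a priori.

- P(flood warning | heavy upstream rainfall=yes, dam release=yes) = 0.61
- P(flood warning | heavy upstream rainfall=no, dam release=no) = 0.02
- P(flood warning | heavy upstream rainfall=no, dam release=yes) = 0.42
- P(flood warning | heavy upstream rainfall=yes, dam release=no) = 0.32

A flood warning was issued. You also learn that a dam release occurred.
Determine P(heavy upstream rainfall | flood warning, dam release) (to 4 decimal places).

P(heavy upstream rainfall | flood warning, dam release) ≈ 0.2785

Numerator (weight on configurations with heavy upstream rainfall): 0.61×0.21 = 0.128100
Normalizer over all consistent configurations: 0.42×0.79 + 0.61×0.21 = 0.459900
P(heavy upstream rainfall | flood warning, dam release) = 0.128100/0.459900 ≈ 0.2785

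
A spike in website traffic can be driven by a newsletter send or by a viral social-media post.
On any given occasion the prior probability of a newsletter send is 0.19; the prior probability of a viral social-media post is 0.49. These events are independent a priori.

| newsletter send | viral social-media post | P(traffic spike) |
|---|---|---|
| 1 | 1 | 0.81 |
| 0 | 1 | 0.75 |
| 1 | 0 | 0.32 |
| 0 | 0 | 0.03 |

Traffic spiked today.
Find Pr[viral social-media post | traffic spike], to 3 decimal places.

Pr[viral social-media post | traffic spike] ≈ 0.896

Enumerate the 4 (newsletter send, viral social-media post) configurations and weight by the priors:
  P(traffic spike) = 0.03×0.81×0.51 + 0.75×0.81×0.49 + 0.32×0.19×0.51 + 0.81×0.19×0.49
        = 0.012393 + 0.297675 + 0.031008 + 0.075411 = 0.416487
Configurations with viral social-media post contribute 0.373086, so
  P(viral social-media post | traffic spike) = 0.373086 / 0.416487 ≈ 0.896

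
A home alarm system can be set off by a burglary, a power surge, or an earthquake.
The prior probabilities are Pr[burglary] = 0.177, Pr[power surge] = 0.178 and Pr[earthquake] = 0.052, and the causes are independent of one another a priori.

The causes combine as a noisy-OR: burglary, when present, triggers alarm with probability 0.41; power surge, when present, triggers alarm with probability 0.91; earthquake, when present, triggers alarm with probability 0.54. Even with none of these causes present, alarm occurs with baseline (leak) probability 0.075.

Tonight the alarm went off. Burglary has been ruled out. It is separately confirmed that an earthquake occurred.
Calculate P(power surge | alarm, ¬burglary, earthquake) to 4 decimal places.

P(power surge | alarm, ¬burglary, earthquake) ≈ 0.2661

Under noisy-OR, P(alarm | causes) = 1 − (1−0.075)·∏(1−qᵢ) over the active causes.
Weight on power surge=true, given the evidence: 0.961705*0.178 = 0.171183
Normalizer over all consistent configurations: 0.5745*0.822 + 0.961705*0.178 = 0.643422
P(power surge | alarm, ¬burglary, earthquake) = 0.171183/0.643422 ≈ 0.2661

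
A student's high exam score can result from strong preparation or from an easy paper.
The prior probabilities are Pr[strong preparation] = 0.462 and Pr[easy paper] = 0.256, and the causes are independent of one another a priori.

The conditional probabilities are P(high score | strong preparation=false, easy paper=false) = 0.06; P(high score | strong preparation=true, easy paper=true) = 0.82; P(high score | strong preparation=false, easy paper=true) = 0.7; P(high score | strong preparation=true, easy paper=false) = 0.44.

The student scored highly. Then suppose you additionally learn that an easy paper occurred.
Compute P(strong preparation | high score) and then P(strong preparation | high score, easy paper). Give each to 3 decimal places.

P(strong preparation | high score) ≈ 0.673; P(strong preparation | high score, easy paper) ≈ 0.501

P(high score) = 0.06·0.538·0.744 + 0.7·0.538·0.256 + 0.44·0.462·0.744 + 0.82·0.462·0.256 = 0.024016 + 0.096410 + 0.151240 + 0.096983 = 0.368649
Restricting to configurations with strong preparation present: 0.151240 + 0.096983 = 0.248223.
So P(strong preparation | high score) = 0.248223/0.368649 ≈ 0.673.

Now condition on the additional information:
Numerator (weight on configurations with strong preparation): 0.82·0.462 = 0.378840
Denominator P(high score | easy paper): 0.7·0.538 + 0.82·0.462 = 0.755440
P(strong preparation | high score, easy paper) = 0.378840/0.755440 ≈ 0.501
The drop from 0.673 to 0.501 is the explaining-away (discounting) effect.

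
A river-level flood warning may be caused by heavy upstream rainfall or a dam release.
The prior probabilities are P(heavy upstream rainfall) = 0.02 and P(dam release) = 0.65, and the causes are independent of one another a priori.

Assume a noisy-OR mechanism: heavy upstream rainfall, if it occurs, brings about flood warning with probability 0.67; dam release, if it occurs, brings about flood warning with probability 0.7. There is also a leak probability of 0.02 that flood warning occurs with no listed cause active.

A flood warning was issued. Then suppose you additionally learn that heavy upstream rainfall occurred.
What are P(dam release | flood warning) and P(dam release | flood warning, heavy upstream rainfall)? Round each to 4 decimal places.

Under noisy-OR, P(flood warning | causes) = 1 − (1−0.02)·∏(1−qᵢ) over the active causes.
P(flood warning) = 0.02×0.98×0.35 + 0.706×0.98×0.65 + 0.6766×0.02×0.35 + 0.90298×0.02×0.65 = 0.006860 + 0.449722 + 0.004736 + 0.011739 = 0.473057
The dam release-present share is 0.449722 + 0.011739 = 0.461461.
Hence the posterior is 0.461461/0.473057 ≈ 0.9755.

Now also conditioning on heavy upstream rainfall=true:
Sum P(flood warning|·) weighted by the priors over both values of dam release:
  P(flood warning | heavy upstream rainfall) = 0.6766×0.35 + 0.90298×0.65
        = 0.236810 + 0.586937 = 0.823747
Keeping only the dam release-present terms gives 0.586937, so
  P(dam release | flood warning, heavy upstream rainfall) = 0.586937 / 0.823747 ≈ 0.7125

P(dam release | flood warning) ≈ 0.9755; P(dam release | flood warning, heavy upstream rainfall) ≈ 0.7125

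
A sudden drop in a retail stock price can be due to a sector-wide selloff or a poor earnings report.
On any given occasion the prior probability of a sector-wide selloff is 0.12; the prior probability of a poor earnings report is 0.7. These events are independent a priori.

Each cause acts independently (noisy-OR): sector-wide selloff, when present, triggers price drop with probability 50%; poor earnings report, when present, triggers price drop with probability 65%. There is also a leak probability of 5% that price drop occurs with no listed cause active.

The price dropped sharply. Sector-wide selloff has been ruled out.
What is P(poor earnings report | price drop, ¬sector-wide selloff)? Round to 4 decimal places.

Under noisy-OR, P(price drop | causes) = 1 − (1−0.05)·∏(1−qᵢ) over the active causes.
Numerator (weight on configurations with poor earnings report): 0.6675*0.7 = 0.467250
Normalizer over all consistent configurations: 0.05*0.3 + 0.6675*0.7 = 0.482250
Posterior = 0.467250 / 0.482250 ≈ 0.9689

P(poor earnings report | price drop, ¬sector-wide selloff) ≈ 0.9689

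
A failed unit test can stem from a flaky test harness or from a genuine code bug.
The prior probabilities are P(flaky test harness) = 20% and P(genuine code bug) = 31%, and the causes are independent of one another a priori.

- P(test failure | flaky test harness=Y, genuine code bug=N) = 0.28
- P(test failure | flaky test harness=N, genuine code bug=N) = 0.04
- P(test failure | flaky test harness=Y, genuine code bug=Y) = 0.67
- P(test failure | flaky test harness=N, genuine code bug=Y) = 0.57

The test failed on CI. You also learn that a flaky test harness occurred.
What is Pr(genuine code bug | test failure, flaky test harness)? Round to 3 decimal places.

Pr(genuine code bug | test failure, flaky test harness) ≈ 0.518

Numerator (weight on configurations with genuine code bug): 0.67*0.31 = 0.207700
The normalizing constant is 0.28*0.69 + 0.67*0.31 = 0.400900
Posterior = 0.207700 / 0.400900 ≈ 0.518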